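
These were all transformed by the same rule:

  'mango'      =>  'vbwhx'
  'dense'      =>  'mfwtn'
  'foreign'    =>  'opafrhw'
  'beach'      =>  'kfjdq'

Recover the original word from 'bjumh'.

Shifts by position in mango: pos 0: m→v (+9), pos 1: a→b (+1), pos 2: n→w (+9), pos 3: g→h (+1) — repeating every 2. A repeating key of period 2 is used — shifts +9, +1 over and over.
Undoing it on bjumh: b−9=s, j−1=i, u−9=l, m−1=l, h−9=y.

silly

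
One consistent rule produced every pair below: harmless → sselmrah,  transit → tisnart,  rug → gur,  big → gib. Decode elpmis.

The output letters match the input read backwards: harmless reversed is sselmrah. It's just the letters in reverse order.
Undoing it on elpmis: then reverse → simple.

simple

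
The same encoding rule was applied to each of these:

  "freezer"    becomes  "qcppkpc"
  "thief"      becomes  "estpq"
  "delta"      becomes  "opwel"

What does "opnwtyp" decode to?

Compare letters: f→q is +11, r→c is +11, e→p is +11 — a constant shift. It's a constant shift of +11 (ROT11).
Undoing it on opnwtyp: o−11=d, p−11=e, n−11=c, w−11=l, t−11=i, y−11=n, p−11=e.

decline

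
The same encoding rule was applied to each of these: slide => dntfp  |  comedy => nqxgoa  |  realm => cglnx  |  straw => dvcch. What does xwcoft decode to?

murmur

Shifts by position in slide: pos 0: s→d (+11), pos 1: l→n (+2), pos 2: i→t (+11), pos 3: d→f (+2) — repeating every 2. The shifts repeat in a cycle of length 2: positions 0,1,… shift by +11, +2, then the pattern repeats.
Decoding xwcoft: x−11=m, w−2=u, c−11=r, o−2=m, f−11=u, t−2=r.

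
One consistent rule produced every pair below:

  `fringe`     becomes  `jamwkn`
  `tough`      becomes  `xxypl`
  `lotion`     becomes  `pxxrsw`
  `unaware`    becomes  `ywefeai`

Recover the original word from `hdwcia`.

Shifts by position in fringe: pos 0: f→j (+4), pos 1: r→a (+9), pos 2: i→m (+4), pos 3: n→w (+9) — repeating every 2. A repeating key of period 2 is used — shifts +4, +9 over and over.
Undoing it on hdwcia: h−4=d, d−9=u, w−4=s, c−9=t, i−4=e, a−9=r.

duster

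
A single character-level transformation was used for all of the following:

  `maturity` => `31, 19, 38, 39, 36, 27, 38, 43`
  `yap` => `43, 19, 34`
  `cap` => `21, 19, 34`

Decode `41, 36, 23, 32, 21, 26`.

m is letter #13 and maps to 31: an offset of 18. Each letter is replaced by its alphabet position (a=1..z=26) + 18.
Reversing it on 41, 36, 23, 32, 21, 26: 41→(41−18)÷1=23=w, 36→(36−18)÷1=18=r, 23→(23−18)÷1=5=e, 32→(32−18)÷1=14=n, 21→(21−18)÷1=3=c, 26→(26−18)÷1=8=h.

wrench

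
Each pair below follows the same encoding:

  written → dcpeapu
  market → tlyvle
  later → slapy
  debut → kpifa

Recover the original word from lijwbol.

It's a Vigenère-style cipher with numeric key [7,11]: position i shifts by key[i mod 2].
Undoing it on lijwbol: l−7=e, i−11=x, j−7=c, w−11=l, b−7=u, o−11=d, l−7=e.

exclude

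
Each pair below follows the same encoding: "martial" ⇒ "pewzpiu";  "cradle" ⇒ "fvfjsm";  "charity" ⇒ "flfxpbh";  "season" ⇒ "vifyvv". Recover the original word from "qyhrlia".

In martial: m→p is +3, a→e is +4, r→w is +5, t→z is +6 — the shift increases by 1 each position. The shift increases by 1 at each position, starting from +3: 3, 4, 5, ….
Decoding qyhrlia: q−3=n, y−4=u, h−5=c, r−6=l, l−7=e, i−8=a, a−9=r.

nuclear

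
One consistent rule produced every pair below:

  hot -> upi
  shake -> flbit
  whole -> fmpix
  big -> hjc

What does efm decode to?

led

The output letters match the input read backwards, each shifted +1: hot reversed is toh. Read the word backwards and shift each letter +1.
Decoding efm: shift back: e−1=d, f−1=e, m−1=l → del; then reverse → led.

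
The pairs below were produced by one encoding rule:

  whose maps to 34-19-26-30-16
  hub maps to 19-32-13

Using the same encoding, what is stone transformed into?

w is letter #23 and maps to 34: an offset of 11. Letters become their 1-based position plus 11 (so a→12, b→13, …).
On stone: s=19→30, t=20→31, o=15→26, n=14→25, e=5→16.

30-31-26-25-16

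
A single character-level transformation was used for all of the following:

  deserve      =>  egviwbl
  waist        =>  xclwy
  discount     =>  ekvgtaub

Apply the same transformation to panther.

qcqxmky

In deserve: d→e is +1, e→g is +2, s→v is +3, e→i is +4 — the shift increases by 1 each position. Each letter shifts forward by (position + 1), i.e. 1, 2, 3, … — the shift grows by one for each successive letter.
On panther: p+1=q, a+2=c, n+3=q, t+4=x, h+5=m, e+6=k, r+7=y.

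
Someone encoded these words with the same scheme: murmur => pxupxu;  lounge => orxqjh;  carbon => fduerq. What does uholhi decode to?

relief

This is a Caesar cipher with shift 3.
Reversing it on uholhi: u−3=r, h−3=e, o−3=l, l−3=i, h−3=e, i−3=f.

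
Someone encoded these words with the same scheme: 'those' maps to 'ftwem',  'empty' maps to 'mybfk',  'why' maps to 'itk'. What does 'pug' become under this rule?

bcs

The shift depends on letter class: consonant t→f is +12, but vowel o→w is +8. Vowels shift forward by 8 and consonants shift forward by 12.
Applying it to pug: p(cons)+12=b, u(vowel)+8=c, g(cons)+12=s.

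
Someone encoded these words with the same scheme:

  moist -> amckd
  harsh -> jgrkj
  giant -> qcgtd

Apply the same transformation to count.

smwtd

m(12)→a(0) and o(14)→m(12) fit y≡19x+6 (mod 26); the inverse of 19 mod 26 is 11. Treating letters as 0–25, the rule is x ↦ 19x + 6 (mod 26).
For count: c(2)→19·2+6≡18=s; o(14)→19·14+6≡12=m; u(20)→19·20+6≡22=w; n(13)→19·13+6≡19=t; t(19)→19·19+6≡3=d (all mod 26).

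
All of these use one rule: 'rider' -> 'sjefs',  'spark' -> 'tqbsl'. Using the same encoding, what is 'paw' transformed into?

Compare letters: r→s is +1, i→j is +1, d→e is +1 — a constant shift. This is a Caesar cipher with shift 1.
For paw: p+1=q, a+1=b, w+1=x.

qbx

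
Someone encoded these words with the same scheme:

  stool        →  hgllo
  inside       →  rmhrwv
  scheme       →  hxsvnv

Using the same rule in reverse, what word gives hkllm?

Each pair mirrors across the alphabet (s↔h, t↔g, o↔l): positions sum to 25. Letters are reflected about the middle of the alphabet (position → 25−position): Atbash.
Decoding hkllm: h↔s, k↔p, l↔o, l↔o, m↔n.

spoon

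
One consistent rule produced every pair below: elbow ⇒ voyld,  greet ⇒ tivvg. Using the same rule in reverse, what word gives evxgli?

vector

Each pair mirrors across the alphabet (e↔v, l↔o, b↔y): positions sum to 25. Each letter is replaced by its mirror in the alphabet: a↔z, b↔y, c↔x, and so on (the Atbash cipher).
Reversing it on evxgli: e↔v, v↔e, x↔c, g↔t, l↔o, i↔r.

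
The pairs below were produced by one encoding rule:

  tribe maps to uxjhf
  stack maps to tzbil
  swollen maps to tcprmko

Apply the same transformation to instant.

A repeating key of period 2 is used — shifts +1, +6 over and over.
On instant: i+1=j, n+6=t, s+1=t, t+6=z, a+1=b, n+6=t, t+1=u.

jttzbtu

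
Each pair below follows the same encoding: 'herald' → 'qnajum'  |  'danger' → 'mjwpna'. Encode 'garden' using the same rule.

Compare letters: h→q is +9, e→n is +9, r→a is +9 — a constant shift. Each letter is shifted forward by 9 in the alphabet (a Caesar shift of +9).
For garden: g+9=p, a+9=j, r+9=a, d+9=m, e+9=n, n+9=w.

pjamnw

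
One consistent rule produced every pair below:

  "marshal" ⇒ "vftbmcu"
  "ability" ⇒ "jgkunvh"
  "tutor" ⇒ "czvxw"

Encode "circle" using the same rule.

lntlqg

Shifts by position in marshal: pos 0: m→v (+9), pos 1: a→f (+5), pos 2: r→t (+2), pos 3: s→b (+9), pos 4: h→m (+5), pos 5: a→c (+2) — repeating every 3. A repeating key of period 3 is used — shifts +9, +5, +2 over and over.
Applying it to circle: c+9=l, i+5=n, r+2=t, c+9=l, l+5=q, e+2=g.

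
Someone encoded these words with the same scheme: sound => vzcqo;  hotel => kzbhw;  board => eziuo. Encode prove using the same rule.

scwyp

Shifts by position in sound: pos 0: s→v (+3), pos 1: o→z (+11), pos 2: u→c (+8), pos 3: n→q (+3), pos 4: d→o (+11) — repeating every 3. The shifts repeat in a cycle of length 3: positions 0,1,… shift by +3, +11, +8, then the pattern repeats.
For prove: p+3=s, r+11=c, o+8=w, v+3=y, e+11=p.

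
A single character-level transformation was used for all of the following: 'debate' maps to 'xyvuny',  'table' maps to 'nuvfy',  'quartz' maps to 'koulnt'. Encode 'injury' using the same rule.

chdols

Compare letters: d→x is +20, e→y is +20, b→v is +20 — a constant shift. This is a Caesar cipher with shift 20.
For injury: i+20=c, n+20=h, j+20=d, u+20=o, r+20=l, y+20=s.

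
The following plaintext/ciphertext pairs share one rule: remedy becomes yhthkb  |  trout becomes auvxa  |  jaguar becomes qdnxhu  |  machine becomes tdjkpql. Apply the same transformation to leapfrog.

shhsmuvj

Shifts by position in remedy: pos 0: r→y (+7), pos 1: e→h (+3), pos 2: m→t (+7), pos 3: e→h (+3) — repeating every 2. The shifts repeat in a cycle of length 2: positions 0,1,… shift by +7, +3, then the pattern repeats.
Applying it to leapfrog: l+7=s, e+3=h, a+7=h, p+3=s, f+7=m, r+3=u, o+7=v, g+3=j.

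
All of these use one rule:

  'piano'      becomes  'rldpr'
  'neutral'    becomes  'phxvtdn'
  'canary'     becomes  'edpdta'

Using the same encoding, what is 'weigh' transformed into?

yhlij

The shift depends on letter class: consonant p→r is +2, but vowel i→l is +3. Two shifts are in play — +3 for a/e/i/o/u, +2 for every other letter.
For weigh: w(cons)+2=y, e(vowel)+3=h, i(vowel)+3=l, g(cons)+2=i, h(cons)+2=j.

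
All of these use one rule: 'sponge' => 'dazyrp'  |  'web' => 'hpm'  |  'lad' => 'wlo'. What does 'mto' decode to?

bid

Every letter moves 11 places later in the alphabet, wrapping around z→a.
Reversing it on mto: m−11=b, t−11=i, o−11=d.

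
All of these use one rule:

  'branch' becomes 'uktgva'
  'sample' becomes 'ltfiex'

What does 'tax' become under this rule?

Compare letters: b→u is +19, r→k is +19, a→t is +19 — a constant shift. It's a constant shift of +19 (ROT19).
For tax: t+19=m, a+19=t, x+19=q.

mtq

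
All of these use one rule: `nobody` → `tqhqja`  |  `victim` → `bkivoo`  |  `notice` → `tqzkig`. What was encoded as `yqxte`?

A repeating key of period 2 is used — shifts +6, +2 over and over.
Undoing it on yqxte: y−6=s, q−2=o, x−6=r, t−2=r, e−6=y.

sorry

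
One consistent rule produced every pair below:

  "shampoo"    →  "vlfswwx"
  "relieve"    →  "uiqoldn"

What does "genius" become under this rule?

In shampoo: s→v is +3, h→l is +4, a→f is +5, m→s is +6 — the shift increases by 1 each position. The shift increases by 1 at each position, starting from +3: 3, 4, 5, ….
On genius: g+3=j, e+4=i, n+5=s, i+6=o, u+7=b, s+8=a.

jisoba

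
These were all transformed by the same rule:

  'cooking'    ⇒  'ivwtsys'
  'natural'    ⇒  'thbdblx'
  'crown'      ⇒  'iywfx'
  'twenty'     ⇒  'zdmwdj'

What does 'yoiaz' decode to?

In cooking: c→i is +6, o→v is +7, o→w is +8, k→t is +9 — the shift increases by 1 each position. Each letter shifts forward by (position + 6), i.e. 6, 7, 8, … — the shift grows by one for each successive letter.
Undoing it on yoiaz: y−6=s, o−7=h, i−8=a, a−9=r, z−10=p.

sharp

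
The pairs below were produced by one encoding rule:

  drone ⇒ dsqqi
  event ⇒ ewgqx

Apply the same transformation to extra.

eyvue

In drone: d→d is +0, r→s is +1, o→q is +2, n→q is +3 — the shift increases by 1 each position. The shift increases by 1 at each position, starting from +0: 0, 1, 2, ….
For extra: e+0=e, x+1=y, t+2=v, r+3=u, a+4=e.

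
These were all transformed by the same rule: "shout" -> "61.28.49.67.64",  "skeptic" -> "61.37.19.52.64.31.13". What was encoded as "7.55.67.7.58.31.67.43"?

s(#19)→61 and h(#8)→28: differences scale by 3, so n = 3·pos + 4. With a=1..z=26, the number is 3·pos + 4.
Undoing it on 7.55.67.7.58.31.67.43: 7→(7−4)÷3=1=a, 55→(55−4)÷3=17=q, 67→(67−4)÷3=21=u, 7→(7−4)÷3=1=a, 58→(58−4)÷3=18=r, 31→(31−4)÷3=9=i, 67→(67−4)÷3=21=u, 43→(43−4)÷3=13=m.

aquarium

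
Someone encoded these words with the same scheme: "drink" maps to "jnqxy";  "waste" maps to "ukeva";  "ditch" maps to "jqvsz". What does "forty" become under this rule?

d(3)→j(9) and r(17)→n(13) fit y≡17x+10 (mod 26); the inverse of 17 mod 26 is 23. Each letter's alphabet position (a=0..z=25) is mapped through 17·x+10 mod 26 — an affine cipher.
For forty: f(5)→17·5+10≡17=r; o(14)→17·14+10≡14=o; r(17)→17·17+10≡13=n; t(19)→17·19+10≡21=v; y(24)→17·24+10≡2=c (all mod 26).

ronvc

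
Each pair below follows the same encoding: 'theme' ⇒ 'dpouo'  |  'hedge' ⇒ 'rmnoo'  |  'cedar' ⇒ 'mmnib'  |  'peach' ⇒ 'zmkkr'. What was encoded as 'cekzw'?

Shifts by position in theme: pos 0: t→d (+10), pos 1: h→p (+8), pos 2: e→o (+10), pos 3: m→u (+8) — repeating every 2. A repeating key of period 2 is used — shifts +10, +8 over and over.
Undoing it on cekzw: c−10=s, e−8=w, k−10=a, z−8=r, w−10=m.

swarm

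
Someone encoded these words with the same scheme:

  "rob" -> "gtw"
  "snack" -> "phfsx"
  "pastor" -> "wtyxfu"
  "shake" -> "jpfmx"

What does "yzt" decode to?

out

The output letters match the input read backwards, each shifted +5: rob reversed is bor. Read the word backwards and shift each letter +5.
Decoding yzt: shift back: y−5=t, z−5=u, t−5=o → tuo; then reverse → out.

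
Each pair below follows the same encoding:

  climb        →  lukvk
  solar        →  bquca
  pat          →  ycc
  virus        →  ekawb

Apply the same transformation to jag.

scp

Vowels shift forward by 2 and consonants shift forward by 9.
For jag: j(cons)+9=s, a(vowel)+2=c, g(cons)+9=p.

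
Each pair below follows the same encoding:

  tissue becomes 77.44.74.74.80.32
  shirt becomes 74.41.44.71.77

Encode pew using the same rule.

65.32.86

t(#20)→77 and i(#9)→44: differences scale by 3, so n = 3·pos + 17. The formula is n = 3×(alphabet index, a=1) + 17.
On pew: p=16→65, e=5→32, w=23→86.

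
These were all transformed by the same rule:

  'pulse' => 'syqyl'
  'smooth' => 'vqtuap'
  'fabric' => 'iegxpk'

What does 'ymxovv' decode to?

The shift increases by 1 at each position, starting from +3: 3, 4, 5, ….
Decoding ymxovv: y−3=v, m−4=i, x−5=s, o−6=i, v−7=o, v−8=n.

vision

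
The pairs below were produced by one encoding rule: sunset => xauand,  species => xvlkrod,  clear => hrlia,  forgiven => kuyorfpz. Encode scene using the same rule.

xilvn

The shift increases by 1 at each position, starting from +5: 5, 6, 7, ….
Applying it to scene: s+5=x, c+6=i, e+7=l, n+8=v, e+9=n.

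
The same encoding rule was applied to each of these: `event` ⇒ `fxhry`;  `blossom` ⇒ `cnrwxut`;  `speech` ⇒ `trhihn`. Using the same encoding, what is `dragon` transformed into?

etdktt

In event: e→f is +1, v→x is +2, e→h is +3, n→r is +4 — the shift increases by 1 each position. Letter i (0-indexed) is shifted by i+1, so successive shifts are 1, 2, 3, ….
Applying it to dragon: d+1=e, r+2=t, a+3=d, g+4=k, o+5=t, n+6=t.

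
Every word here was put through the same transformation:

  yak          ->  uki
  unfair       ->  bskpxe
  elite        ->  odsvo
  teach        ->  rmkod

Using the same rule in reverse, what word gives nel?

The output letters match the input read backwards, each shifted +10: yak reversed is kay. The word is reversed, then every letter is shifted forward by 10.
Reversing it on nel: shift back: n−10=d, e−10=u, l−10=b → dub; then reverse → bud.

bud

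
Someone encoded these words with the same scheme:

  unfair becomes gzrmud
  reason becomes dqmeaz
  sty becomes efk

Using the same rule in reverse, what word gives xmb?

Compare letters: u→g is +12, n→z is +12, f→r is +12 — a constant shift. It's a constant shift of +12 (ROT12).
Reversing it on xmb: x−12=l, m−12=a, b−12=p.

lap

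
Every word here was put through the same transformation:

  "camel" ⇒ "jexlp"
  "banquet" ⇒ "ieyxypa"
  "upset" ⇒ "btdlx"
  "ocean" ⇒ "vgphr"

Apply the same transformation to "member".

Shifts by position in camel: pos 0: c→j (+7), pos 1: a→e (+4), pos 2: m→x (+11), pos 3: e→l (+7), pos 4: l→p (+4) — repeating every 3. A repeating key of period 3 is used — shifts +7, +4, +11 over and over.
On member: m+7=t, e+4=i, m+11=x, b+7=i, e+4=i, r+11=c.

tixiic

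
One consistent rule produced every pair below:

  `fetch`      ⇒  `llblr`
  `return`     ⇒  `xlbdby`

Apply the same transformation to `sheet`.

yomnd

In fetch: f→l is +6, e→l is +7, t→b is +8, c→l is +9 — the shift increases by 1 each position. Each letter shifts forward by (position + 6), i.e. 6, 7, 8, … — the shift grows by one for each successive letter.
Applying it to sheet: s+6=y, h+7=o, e+8=m, e+9=n, t+10=d.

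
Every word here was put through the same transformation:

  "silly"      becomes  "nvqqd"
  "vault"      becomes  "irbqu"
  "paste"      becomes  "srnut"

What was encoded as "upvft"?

twice

This is an affine cipher: with a=0,…,z=25, each position x becomes (7x+17) mod 26.
Undoing it on upvft: u(20)→15·(20−17)≡19=t; p(15)→15·(15−17)≡22=w; v(21)→15·(21−17)≡8=i; f(5)→15·(5−17)≡2=c; t(19)→15·(19−17)≡4=e (all mod 26).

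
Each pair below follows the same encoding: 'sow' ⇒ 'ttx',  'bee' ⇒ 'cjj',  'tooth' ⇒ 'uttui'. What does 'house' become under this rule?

The shift depends on letter class: consonant s→t is +1, but vowel o→t is +5. The rule splits by letter class: vowels +5, consonants +1.
On house: h(cons)+1=i, o(vowel)+5=t, u(vowel)+5=z, s(cons)+1=t, e(vowel)+5=j.

itztj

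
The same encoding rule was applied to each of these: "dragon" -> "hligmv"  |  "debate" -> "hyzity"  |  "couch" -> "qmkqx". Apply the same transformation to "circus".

d(3)→h(7) and r(17)→l(11) fit y≡17x+8 (mod 26); the inverse of 17 mod 26 is 23. Each letter's alphabet position (a=0..z=25) is mapped through 17·x+8 mod 26 — an affine cipher.
Applying it to circus: c(2)→17·2+8≡16=q; i(8)→17·8+8≡14=o; r(17)→17·17+8≡11=l; c(2)→17·2+8≡16=q; u(20)→17·20+8≡10=k; s(18)→17·18+8≡2=c (all mod 26).

qolqkc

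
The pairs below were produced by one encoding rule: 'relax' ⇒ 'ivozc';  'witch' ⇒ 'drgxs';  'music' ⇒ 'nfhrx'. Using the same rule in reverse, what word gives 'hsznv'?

This is an affine cipher: with a=0,…,z=25, each position x becomes (25x+25) mod 26.
Undoing it on hsznv: h(7)→25·(7−25)≡18=s; s(18)→25·(18−25)≡7=h; z(25)→25·(25−25)≡0=a; n(13)→25·(13−25)≡12=m; v(21)→25·(21−25)≡4=e (all mod 26).

shame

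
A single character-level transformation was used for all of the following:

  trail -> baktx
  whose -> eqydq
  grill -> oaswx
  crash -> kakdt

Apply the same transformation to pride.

xasoq

In trail: t→b is +8, r→a is +9, a→k is +10, i→t is +11 — the shift increases by 1 each position. Letter i (0-indexed) is shifted by i+8, so successive shifts are 8, 9, 10, ….
On pride: p+8=x, r+9=a, i+10=s, d+11=o, e+12=q.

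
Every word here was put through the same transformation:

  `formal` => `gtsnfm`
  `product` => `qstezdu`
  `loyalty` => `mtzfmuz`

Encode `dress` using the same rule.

The shift depends on letter class: consonant f→g is +1, but vowel o→t is +5. Two shifts are in play — +5 for a/e/i/o/u, +1 for every other letter.
On dress: d(cons)+1=e, r(cons)+1=s, e(vowel)+5=j, s(cons)+1=t, s(cons)+1=t.

esjtt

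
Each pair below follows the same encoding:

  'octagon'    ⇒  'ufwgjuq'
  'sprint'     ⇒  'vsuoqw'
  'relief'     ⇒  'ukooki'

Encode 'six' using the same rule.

voa

The shift depends on letter class: consonant c→f is +3, but vowel o→u is +6. Vowels shift forward by 6 and consonants shift forward by 3.
On six: s(cons)+3=v, i(vowel)+6=o, x(cons)+3=a.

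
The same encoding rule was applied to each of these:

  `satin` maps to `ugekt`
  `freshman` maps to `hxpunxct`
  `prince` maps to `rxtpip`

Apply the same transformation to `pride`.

rxtfk

The shifts repeat in a cycle of length 3: positions 0,1,… shift by +2, +6, +11, then the pattern repeats.
For pride: p+2=r, r+6=x, i+11=t, d+2=f, e+6=k.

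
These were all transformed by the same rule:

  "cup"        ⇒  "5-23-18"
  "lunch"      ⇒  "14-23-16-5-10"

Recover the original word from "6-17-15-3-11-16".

c is letter #3 and maps to 5: an offset of 2. Each letter is replaced by its alphabet position (a=1..z=26) + 2.
Reversing it on 6-17-15-3-11-16: 6→(6−2)÷1=4=d, 17→(17−2)÷1=15=o, 15→(15−2)÷1=13=m, 3→(3−2)÷1=1=a, 11→(11−2)÷1=9=i, 16→(16−2)÷1=14=n.

domain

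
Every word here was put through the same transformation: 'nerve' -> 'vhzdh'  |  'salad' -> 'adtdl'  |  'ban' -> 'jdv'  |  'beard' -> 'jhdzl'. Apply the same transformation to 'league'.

Vowels shift forward by 3 and consonants shift forward by 8.
Applying it to league: l(cons)+8=t, e(vowel)+3=h, a(vowel)+3=d, g(cons)+8=o, u(vowel)+3=x, e(vowel)+3=h.

thdoxh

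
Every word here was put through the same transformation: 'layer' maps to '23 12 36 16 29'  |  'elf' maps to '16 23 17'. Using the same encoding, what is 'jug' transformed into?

l is letter #12 and maps to 23: an offset of 11. Each letter is replaced by its alphabet position (a=1..z=26) + 11.
For jug: j=10→21, u=21→32, g=7→18.

21 32 18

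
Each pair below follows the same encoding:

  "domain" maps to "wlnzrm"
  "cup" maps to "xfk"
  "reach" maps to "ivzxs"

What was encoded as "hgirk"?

strip

Each letter is replaced by its mirror in the alphabet: a↔z, b↔y, c↔x, and so on (the Atbash cipher).
Decoding hgirk: h↔s, g↔t, i↔r, r↔i, k↔p.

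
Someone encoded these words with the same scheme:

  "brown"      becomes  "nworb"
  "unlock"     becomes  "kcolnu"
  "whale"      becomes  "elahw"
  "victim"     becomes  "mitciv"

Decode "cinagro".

The output letters match the input read backwards: brown reversed is nworb. It's just the letters in reverse order.
Decoding cinagro: then reverse → organic.

organic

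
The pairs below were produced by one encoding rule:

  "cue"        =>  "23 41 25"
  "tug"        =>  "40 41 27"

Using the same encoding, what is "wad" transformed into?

Letters become their 1-based position plus 20 (so a→21, b→22, …).
On wad: w=23→43, a=1→21, d=4→24.

43 21 24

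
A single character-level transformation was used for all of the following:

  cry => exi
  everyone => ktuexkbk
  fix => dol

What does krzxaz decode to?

The output letters match the input read backwards, each shifted +6: cry reversed is yrc. Two steps: reverse the string, then apply a Caesar shift of +6.
Undoing it on krzxaz: shift back: k−6=e, r−6=l, z−6=t, x−6=r, a−6=u, z−6=t → eltrut; then reverse → turtle.

turtle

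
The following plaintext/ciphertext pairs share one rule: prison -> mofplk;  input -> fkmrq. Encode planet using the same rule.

mixkbq

Compare letters: p→m is +23, r→o is +23, i→f is +23 — a constant shift. It's a constant shift of +23 (ROT23).
For planet: p+23=m, l+23=i, a+23=x, n+23=k, e+23=b, t+23=q.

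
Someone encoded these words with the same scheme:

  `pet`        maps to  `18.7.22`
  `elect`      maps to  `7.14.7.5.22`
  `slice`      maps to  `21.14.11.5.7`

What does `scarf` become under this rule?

p is letter #16 and maps to 18: an offset of 2. Letters become their 1-based position plus 2 (so a→3, b→4, …).
On scarf: s=19→21, c=3→5, a=1→3, r=18→20, f=6→8.

21.5.3.20.8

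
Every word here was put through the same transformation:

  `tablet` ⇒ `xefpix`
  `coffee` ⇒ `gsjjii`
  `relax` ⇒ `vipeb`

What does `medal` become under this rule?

Compare letters: t→x is +4, a→e is +4, b→f is +4 — a constant shift. Every letter moves 4 places later in the alphabet, wrapping around z→a.
Applying it to medal: m+4=q, e+4=i, d+4=h, a+4=e, l+4=p.

qihep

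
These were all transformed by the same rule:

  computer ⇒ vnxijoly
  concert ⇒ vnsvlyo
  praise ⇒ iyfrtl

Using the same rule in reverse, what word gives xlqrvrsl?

c(2)→v(21) and o(14)→n(13) fit y≡21x+5 (mod 26); the inverse of 21 mod 26 is 5. Each letter's alphabet position (a=0..z=25) is mapped through 21·x+5 mod 26 — an affine cipher.
Undoing it on xlqrvrsl: x(23)→5·(23−5)≡12=m; l(11)→5·(11−5)≡4=e; q(16)→5·(16−5)≡3=d; r(17)→5·(17−5)≡8=i; v(21)→5·(21−5)≡2=c; r(17)→5·(17−5)≡8=i; s(18)→5·(18−5)≡13=n; l(11)→5·(11−5)≡4=e (all mod 26).

medicine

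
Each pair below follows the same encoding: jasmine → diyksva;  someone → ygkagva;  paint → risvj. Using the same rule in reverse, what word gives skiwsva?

j(9)→d(3) and a(0)→i(8) fit y≡11x+8 (mod 26); the inverse of 11 mod 26 is 19. Each letter's alphabet position (a=0..z=25) is mapped through 11·x+8 mod 26 — an affine cipher.
Decoding skiwsva: s(18)→19·(18−8)≡8=i; k(10)→19·(10−8)≡12=m; i(8)→19·(8−8)≡0=a; w(22)→19·(22−8)≡6=g; s(18)→19·(18−8)≡8=i; v(21)→19·(21−8)≡13=n; a(0)→19·(0−8)≡4=e (all mod 26).

imagine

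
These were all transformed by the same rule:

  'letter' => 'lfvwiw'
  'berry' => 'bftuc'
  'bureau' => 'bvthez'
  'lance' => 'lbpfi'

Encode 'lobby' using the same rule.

In letter: l→l is +0, e→f is +1, t→v is +2, t→w is +3 — the shift increases by 1 each position. Letter i (0-indexed) is shifted by i+0, so successive shifts are 0, 1, 2, ….
For lobby: l+0=l, o+1=p, b+2=d, b+3=e, y+4=c.

lpdec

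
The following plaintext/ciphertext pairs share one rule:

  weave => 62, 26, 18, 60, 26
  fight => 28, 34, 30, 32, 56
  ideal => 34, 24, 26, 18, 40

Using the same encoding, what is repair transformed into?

w(#23)→62 and e(#5)→26: differences scale by 2, so n = 2·pos + 16. The formula is n = 2×(alphabet index, a=1) + 16.
Applying it to repair: r=18→52, e=5→26, p=16→48, a=1→18, i=9→34, r=18→52.

52, 26, 48, 18, 34, 52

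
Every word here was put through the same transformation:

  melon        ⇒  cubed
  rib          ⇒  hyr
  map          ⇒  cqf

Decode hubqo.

Compare letters: m→c is +16, e→u is +16, l→b is +16 — a constant shift. Each letter is shifted forward by 16 in the alphabet (a Caesar shift of +16).
Reversing it on hubqo: h−16=r, u−16=e, b−16=l, q−16=a, o−16=y.

relay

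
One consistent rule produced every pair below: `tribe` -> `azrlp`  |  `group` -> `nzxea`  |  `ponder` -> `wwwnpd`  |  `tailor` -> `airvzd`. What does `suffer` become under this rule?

zcoppd

Each letter shifts forward by (position + 7), i.e. 7, 8, 9, … — the shift grows by one for each successive letter.
For suffer: s+7=z, u+8=c, f+9=o, f+10=p, e+11=p, r+12=d.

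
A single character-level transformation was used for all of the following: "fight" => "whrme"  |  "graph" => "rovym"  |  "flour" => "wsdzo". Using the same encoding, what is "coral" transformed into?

ldovs

f(5)→w(22) and i(8)→h(7) fit y≡21x+21 (mod 26); the inverse of 21 mod 26 is 5. This is an affine cipher: with a=0,…,z=25, each position x becomes (21x+21) mod 26.
Applying it to coral: c(2)→21·2+21≡11=l; o(14)→21·14+21≡3=d; r(17)→21·17+21≡14=o; a(0)→21·0+21≡21=v; l(11)→21·11+21≡18=s (all mod 26).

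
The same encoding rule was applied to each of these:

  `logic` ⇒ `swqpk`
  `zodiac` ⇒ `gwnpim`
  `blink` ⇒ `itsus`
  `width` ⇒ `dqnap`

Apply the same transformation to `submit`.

Shifts by position in logic: pos 0: l→s (+7), pos 1: o→w (+8), pos 2: g→q (+10), pos 3: i→p (+7), pos 4: c→k (+8) — repeating every 3. It's a Vigenère-style cipher with numeric key [7,8,10]: position i shifts by key[i mod 3].
On submit: s+7=z, u+8=c, b+10=l, m+7=t, i+8=q, t+10=d.

zcltqd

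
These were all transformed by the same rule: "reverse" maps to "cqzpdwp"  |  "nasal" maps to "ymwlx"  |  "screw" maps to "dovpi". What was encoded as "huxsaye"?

Shifts by position in reverse: pos 0: r→c (+11), pos 1: e→q (+12), pos 2: v→z (+4), pos 3: e→p (+11), pos 4: r→d (+12), pos 5: s→w (+4) — repeating every 3. The shifts repeat in a cycle of length 3: positions 0,1,… shift by +11, +12, +4, then the pattern repeats.
Reversing it on huxsaye: h−11=w, u−12=i, x−4=t, s−11=h, a−12=o, y−4=u, e−11=t.

without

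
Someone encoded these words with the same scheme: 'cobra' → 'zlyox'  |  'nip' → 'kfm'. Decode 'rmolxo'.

uproar

Compare letters: c→z is +23, o→l is +23, b→y is +23 — a constant shift. This is a Caesar cipher with shift 23.
Decoding rmolxo: r−23=u, m−23=p, o−23=r, l−23=o, x−23=a, o−23=r.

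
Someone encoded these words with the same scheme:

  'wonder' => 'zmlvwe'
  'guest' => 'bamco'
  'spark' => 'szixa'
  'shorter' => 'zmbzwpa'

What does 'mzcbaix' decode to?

The output letters match the input read backwards, each shifted +8: wonder reversed is rednow. The word is reversed, then every letter is shifted forward by 8.
Decoding mzcbaix: shift back: m−8=e, z−8=r, c−8=u, b−8=t, a−8=s, i−8=a, x−8=p → erutsap; then reverse → pasture.

pasture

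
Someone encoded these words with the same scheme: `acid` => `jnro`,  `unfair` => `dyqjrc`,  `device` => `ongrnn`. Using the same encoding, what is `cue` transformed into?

The rule splits by letter class: vowels +9, consonants +11.
On cue: c(cons)+11=n, u(vowel)+9=d, e(vowel)+9=n.

ndn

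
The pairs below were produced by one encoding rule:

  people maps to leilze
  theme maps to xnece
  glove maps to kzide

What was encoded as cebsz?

medal

p(15)→l(11) and e(4)→e(4) fit y≡3x+18 (mod 26); the inverse of 3 mod 26 is 9. Each letter's alphabet position (a=0..z=25) is mapped through 3·x+18 mod 26 — an affine cipher.
Reversing it on cebsz: c(2)→9·(2−18)≡12=m; e(4)→9·(4−18)≡4=e; b(1)→9·(1−18)≡3=d; s(18)→9·(18−18)≡0=a; z(25)→9·(25−18)≡11=l (all mod 26).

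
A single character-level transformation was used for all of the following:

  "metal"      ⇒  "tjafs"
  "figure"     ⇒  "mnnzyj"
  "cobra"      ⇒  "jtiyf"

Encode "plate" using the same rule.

The shift depends on letter class: consonant m→t is +7, but vowel e→j is +5. Two shifts are in play — +5 for a/e/i/o/u, +7 for every other letter.
On plate: p(cons)+7=w, l(cons)+7=s, a(vowel)+5=f, t(cons)+7=a, e(vowel)+5=j.

wsfaj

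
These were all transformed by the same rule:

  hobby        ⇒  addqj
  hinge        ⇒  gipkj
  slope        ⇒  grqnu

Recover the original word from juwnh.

flush

The output letters match the input read backwards, each shifted +2: hobby reversed is ybboh. Read the word backwards and shift each letter +2.
Reversing it on juwnh: shift back: j−2=h, u−2=s, w−2=u, n−2=l, h−2=f → hsulf; then reverse → flush.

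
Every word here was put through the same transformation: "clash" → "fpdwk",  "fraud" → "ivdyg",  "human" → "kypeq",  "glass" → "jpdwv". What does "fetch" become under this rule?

iiwgk

Shifts by position in clash: pos 0: c→f (+3), pos 1: l→p (+4), pos 2: a→d (+3), pos 3: s→w (+4) — repeating every 2. It's a Vigenère-style cipher with numeric key [3,4]: position i shifts by key[i mod 2].
On fetch: f+3=i, e+4=i, t+3=w, c+4=g, h+3=k.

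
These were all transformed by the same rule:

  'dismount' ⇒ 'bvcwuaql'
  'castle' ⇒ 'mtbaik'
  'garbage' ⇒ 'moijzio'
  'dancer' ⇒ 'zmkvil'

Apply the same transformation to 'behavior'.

zwqdipmj

The output letters match the input read backwards, each shifted +8: dismount reversed is tnuomsid. Two steps: reverse the string, then apply a Caesar shift of +8.
Applying it to behavior: reverse → roivaheb; then shift: r+8=z, o+8=w, i+8=q, v+8=d, a+8=i, h+8=p, e+8=m, b+8=j.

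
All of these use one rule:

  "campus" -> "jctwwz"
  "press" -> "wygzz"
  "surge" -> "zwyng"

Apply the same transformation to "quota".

xwqac

The shift depends on letter class: consonant c→j is +7, but vowel a→c is +2. Vowels shift forward by 2 and consonants shift forward by 7.
Applying it to quota: q(cons)+7=x, u(vowel)+2=w, o(vowel)+2=q, t(cons)+7=a, a(vowel)+2=c.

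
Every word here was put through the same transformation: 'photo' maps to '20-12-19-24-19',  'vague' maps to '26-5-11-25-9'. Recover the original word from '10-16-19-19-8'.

flood

p is letter #16 and maps to 20: an offset of 4. Letters become their 1-based position plus 4 (so a→5, b→6, …).
Decoding 10-16-19-19-8: 10→(10−4)÷1=6=f, 16→(16−4)÷1=12=l, 19→(19−4)÷1=15=o, 19→(19−4)÷1=15=o, 8→(8−4)÷1=4=d.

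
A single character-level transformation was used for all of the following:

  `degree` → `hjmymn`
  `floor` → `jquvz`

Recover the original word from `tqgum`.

plane

In degree: d→h is +4, e→j is +5, g→m is +6, r→y is +7 — the shift increases by 1 each position. Letter i (0-indexed) is shifted by i+4, so successive shifts are 4, 5, 6, ….
Undoing it on tqgum: t−4=p, q−5=l, g−6=a, u−7=n, m−8=e.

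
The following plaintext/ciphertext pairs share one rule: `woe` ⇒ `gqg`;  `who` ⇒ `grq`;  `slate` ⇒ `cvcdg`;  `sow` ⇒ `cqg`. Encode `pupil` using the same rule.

zwzkv

The shift depends on letter class: consonant w→g is +10, but vowel o→q is +2. The rule splits by letter class: vowels +2, consonants +10.
On pupil: p(cons)+10=z, u(vowel)+2=w, p(cons)+10=z, i(vowel)+2=k, l(cons)+10=v.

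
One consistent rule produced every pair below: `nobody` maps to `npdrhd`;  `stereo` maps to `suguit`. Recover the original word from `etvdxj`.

estate

In nobody: n→n is +0, o→p is +1, b→d is +2, o→r is +3 — the shift increases by 1 each position. Each letter shifts forward by its position index (0, 1, 2, …) — the shift grows by one for each successive letter.
Undoing it on etvdxj: e−0=e, t−1=s, v−2=t, d−3=a, x−4=t, j−5=e.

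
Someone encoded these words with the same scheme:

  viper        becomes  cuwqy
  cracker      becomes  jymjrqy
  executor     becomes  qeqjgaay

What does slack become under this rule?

zsmjr

The shift depends on letter class: consonant v→c is +7, but vowel i→u is +12. Two shifts are in play — +12 for a/e/i/o/u, +7 for every other letter.
On slack: s(cons)+7=z, l(cons)+7=s, a(vowel)+12=m, c(cons)+7=j, k(cons)+7=r.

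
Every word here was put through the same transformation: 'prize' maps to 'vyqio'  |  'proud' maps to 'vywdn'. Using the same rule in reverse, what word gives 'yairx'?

stain

In prize: p→v is +6, r→y is +7, i→q is +8, z→i is +9 — the shift increases by 1 each position. Each letter shifts forward by (position + 6), i.e. 6, 7, 8, … — the shift grows by one for each successive letter.
Decoding yairx: y−6=s, a−7=t, i−8=a, r−9=i, x−10=n.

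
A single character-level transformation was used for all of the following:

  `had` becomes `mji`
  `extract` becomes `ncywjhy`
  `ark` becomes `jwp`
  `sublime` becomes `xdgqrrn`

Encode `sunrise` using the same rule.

xdswrxn

The shift depends on letter class: consonant h→m is +5, but vowel a→j is +9. Vowels shift forward by 9 and consonants shift forward by 5.
For sunrise: s(cons)+5=x, u(vowel)+9=d, n(cons)+5=s, r(cons)+5=w, i(vowel)+9=r, s(cons)+5=x, e(vowel)+9=n.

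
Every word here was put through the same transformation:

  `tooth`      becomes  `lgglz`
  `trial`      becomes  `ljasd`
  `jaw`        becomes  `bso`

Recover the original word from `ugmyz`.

It's a constant shift of +18 (ROT18).
Decoding ugmyz: u−18=c, g−18=o, m−18=u, y−18=g, z−18=h.

cough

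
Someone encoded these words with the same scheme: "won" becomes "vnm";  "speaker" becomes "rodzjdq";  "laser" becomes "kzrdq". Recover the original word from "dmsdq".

Every letter moves 25 places later in the alphabet, wrapping around z→a.
Undoing it on dmsdq: d−25=e, m−25=n, s−25=t, d−25=e, q−25=r.

enter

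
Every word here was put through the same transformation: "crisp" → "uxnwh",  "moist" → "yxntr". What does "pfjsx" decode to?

sneak

The output letters match the input read backwards, each shifted +5: crisp reversed is psirc. The word is reversed, then every letter is shifted forward by 5.
Reversing it on pfjsx: shift back: p−5=k, f−5=a, j−5=e, s−5=n, x−5=s → kaens; then reverse → sneak.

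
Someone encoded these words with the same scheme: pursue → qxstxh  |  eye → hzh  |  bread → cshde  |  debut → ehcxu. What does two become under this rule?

uxr

The shift depends on letter class: consonant p→q is +1, but vowel u→x is +3. Vowels shift forward by 3 and consonants shift forward by 1.
On two: t(cons)+1=u, w(cons)+1=x, o(vowel)+3=r.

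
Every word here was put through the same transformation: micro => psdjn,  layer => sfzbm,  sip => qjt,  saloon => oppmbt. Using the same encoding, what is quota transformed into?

bupvr

The output letters match the input read backwards, each shifted +1: micro reversed is orcim. Two steps: reverse the string, then apply a Caesar shift of +1.
Applying it to quota: reverse → atouq; then shift: a+1=b, t+1=u, o+1=p, u+1=v, q+1=r.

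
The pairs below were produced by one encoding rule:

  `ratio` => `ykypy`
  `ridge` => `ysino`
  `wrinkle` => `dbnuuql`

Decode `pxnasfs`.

A repeating key of period 3 is used — shifts +7, +10, +5 over and over.
Undoing it on pxnasfs: p−7=i, x−10=n, n−5=i, a−7=t, s−10=i, f−5=a, s−7=l.

initial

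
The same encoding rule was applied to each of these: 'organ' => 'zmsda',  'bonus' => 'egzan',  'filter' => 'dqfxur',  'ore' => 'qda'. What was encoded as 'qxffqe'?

The output letters match the input read backwards, each shifted +12: organ reversed is nagro. Two steps: reverse the string, then apply a Caesar shift of +12.
Reversing it on qxffqe: shift back: q−12=e, x−12=l, f−12=t, f−12=t, q−12=e, e−12=s → elttes; then reverse → settle.

settle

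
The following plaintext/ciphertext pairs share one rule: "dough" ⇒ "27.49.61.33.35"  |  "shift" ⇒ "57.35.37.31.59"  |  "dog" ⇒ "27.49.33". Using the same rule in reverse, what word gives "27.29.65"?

d(#4)→27 and o(#15)→49: differences scale by 2, so n = 2·pos + 19. Each letter becomes 2×(its alphabet position, a=1..z=26) + 19.
Decoding 27.29.65: 27→(27−19)÷2=4=d, 29→(29−19)÷2=5=e, 65→(65−19)÷2=23=w.

dew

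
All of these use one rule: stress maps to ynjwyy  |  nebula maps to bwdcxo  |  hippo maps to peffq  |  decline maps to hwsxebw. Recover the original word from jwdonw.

rebate

This is an affine cipher: with a=0,…,z=25, each position x becomes (15x+14) mod 26.
Reversing it on jwdonw: j(9)→7·(9−14)≡17=r; w(22)→7·(22−14)≡4=e; d(3)→7·(3−14)≡1=b; o(14)→7·(14−14)≡0=a; n(13)→7·(13−14)≡19=t; w(22)→7·(22−14)≡4=e (all mod 26).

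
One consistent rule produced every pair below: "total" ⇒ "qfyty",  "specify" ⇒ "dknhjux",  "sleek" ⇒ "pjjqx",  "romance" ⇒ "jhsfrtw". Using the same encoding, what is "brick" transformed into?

phnwg

The output letters match the input read backwards, each shifted +5: total reversed is latot. Two steps: reverse the string, then apply a Caesar shift of +5.
Applying it to brick: reverse → kcirb; then shift: k+5=p, c+5=h, i+5=n, r+5=w, b+5=g.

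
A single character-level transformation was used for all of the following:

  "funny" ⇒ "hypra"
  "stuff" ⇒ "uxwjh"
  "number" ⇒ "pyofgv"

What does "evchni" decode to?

A repeating key of period 2 is used — shifts +2, +4 over and over.
Decoding evchni: e−2=c, v−4=r, c−2=a, h−4=d, n−2=l, i−4=e.

cradle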